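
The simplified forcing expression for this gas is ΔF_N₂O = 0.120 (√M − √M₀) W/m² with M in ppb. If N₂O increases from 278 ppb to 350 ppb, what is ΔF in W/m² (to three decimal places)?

N₂O: 0.120 × (√350 − √278) = 0.120 × (18.7083 − 16.6733) = 0.120 × 2.0350 = 0.2442 W/m².

ΔF = 0.244 W/m²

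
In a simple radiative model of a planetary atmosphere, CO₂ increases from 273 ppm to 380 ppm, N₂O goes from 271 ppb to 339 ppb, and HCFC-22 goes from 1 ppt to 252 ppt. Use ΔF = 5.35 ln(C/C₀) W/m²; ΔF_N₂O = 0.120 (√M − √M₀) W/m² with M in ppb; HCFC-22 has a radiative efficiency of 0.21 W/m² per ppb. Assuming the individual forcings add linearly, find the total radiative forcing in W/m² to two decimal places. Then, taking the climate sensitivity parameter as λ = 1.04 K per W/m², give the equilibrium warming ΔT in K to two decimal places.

CO₂: 5.35 × ln(380/273) = 5.35 × ln(1.39194) = 5.35 × 0.33070 = 1.7692 W/m².
N₂O: 0.120 × (√339 − √271) = 0.120 × (18.4120 − 16.4621) = 0.120 × 1.9499 = 0.2340 W/m².
HCFC-22: Δ = 252 − 1 = 251 ppt = 0.251 ppb; ΔF = 0.21 × 0.251 = 0.0527 W/m².
Total ΔF = 1.7692 + 0.2340 + 0.0527 = 2.0559 W/m².
ΔT = λ ΔF = 1.04 × 2.06 = 2.1424 K.

ΔF = 2.06 W/m²; ΔT = 2.14 K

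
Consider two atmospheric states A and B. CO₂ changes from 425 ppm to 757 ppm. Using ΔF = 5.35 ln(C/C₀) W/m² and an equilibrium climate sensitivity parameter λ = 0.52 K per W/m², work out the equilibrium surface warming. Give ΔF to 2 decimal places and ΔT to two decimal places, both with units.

CO₂: 5.35 × ln(757/425) = 5.35 × ln(1.78118) = 5.35 × 0.57728 = 3.0884 W/m².
ΔT = λ ΔF = 0.52 × 3.09 = 1.6068 K.

ΔF = 3.09 W/m²; ΔT = 1.61 K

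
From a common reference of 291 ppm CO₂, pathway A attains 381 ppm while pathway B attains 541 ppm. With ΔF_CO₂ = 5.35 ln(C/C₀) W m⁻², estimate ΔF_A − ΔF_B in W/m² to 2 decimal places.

ΔF_A = 5.35 ln(381/291) = 5.35 × 0.26948 = 1.4417 W/m².
ΔF_B = 5.35 ln(541/291) = 5.35 × 0.62010 = 3.3175 W/m².
Difference: 1.4417 − 3.3175 = -1.8758 W/m².

ΔF_A − ΔF_B = -1.88 W/m²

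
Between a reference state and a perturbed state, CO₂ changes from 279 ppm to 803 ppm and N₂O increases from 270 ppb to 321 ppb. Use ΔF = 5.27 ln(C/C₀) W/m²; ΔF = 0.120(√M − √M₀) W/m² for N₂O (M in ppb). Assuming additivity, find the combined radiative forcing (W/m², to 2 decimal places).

ΔF = 5.75 W/m²

CO₂: 5.27 × ln(803/279) = 5.27 × ln(2.87814) = 5.27 × 1.05714 = 5.5711 W/m².
N₂O: 0.120 × (√321 − √270) = 0.120 × (17.9165 − 16.4317) = 0.120 × 1.4848 = 0.1782 W/m².
Total ΔF = 5.5711 + 0.1782 = 5.7493 W/m².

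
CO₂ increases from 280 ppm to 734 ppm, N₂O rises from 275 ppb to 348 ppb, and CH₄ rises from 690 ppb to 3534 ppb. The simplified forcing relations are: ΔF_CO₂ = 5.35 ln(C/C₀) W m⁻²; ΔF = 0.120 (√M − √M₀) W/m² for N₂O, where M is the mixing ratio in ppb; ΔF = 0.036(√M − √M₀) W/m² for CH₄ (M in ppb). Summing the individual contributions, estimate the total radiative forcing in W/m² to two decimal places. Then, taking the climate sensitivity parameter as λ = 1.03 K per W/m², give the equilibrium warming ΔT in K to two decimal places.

ΔF = 6.60 W/m²; ΔT = 6.80 K

CO₂: 5.35 × ln(734/280) = 5.35 × ln(2.62143) = 5.35 × 0.96372 = 5.1559 W/m².
N₂O: 0.120 × (√348 − √275) = 0.120 × (18.6548 − 16.5831) = 0.120 × 2.0717 = 0.2486 W/m².
CH₄: 0.036 × (√3534 − √690) = 0.036 × (59.4475 − 26.2679) = 0.036 × 33.1796 = 1.1945 W/m².
Total ΔF = 5.1559 + 0.2486 + 1.1945 = 6.5990 W/m².
ΔT = λ ΔF = 1.03 × 6.60 = 6.7980 K.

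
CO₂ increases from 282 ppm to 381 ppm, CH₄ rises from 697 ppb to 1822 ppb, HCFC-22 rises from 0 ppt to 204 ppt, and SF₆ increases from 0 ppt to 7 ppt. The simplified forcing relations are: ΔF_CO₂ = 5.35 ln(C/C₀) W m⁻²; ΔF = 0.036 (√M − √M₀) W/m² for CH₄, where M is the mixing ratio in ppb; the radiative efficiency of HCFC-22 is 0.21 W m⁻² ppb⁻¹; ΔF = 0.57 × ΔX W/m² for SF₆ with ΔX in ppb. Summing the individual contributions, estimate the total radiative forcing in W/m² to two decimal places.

CO₂: 5.35 × ln(381/282) = 5.35 × ln(1.35106) = 5.35 × 0.30089 = 1.6098 W/m².
CH₄: 0.036 × (√1822 − √697) = 0.036 × (42.6849 − 26.4008) = 0.036 × 16.2841 = 0.5862 W/m².
HCFC-22: Δ = 204 − 0 = 204 ppt = 0.204 ppb; ΔF = 0.21 × 0.204 = 0.0428 W/m².
SF₆: Δ = 7 − 0 = 7 ppt = 0.007 ppb; ΔF = 0.57 × 0.007 = 0.0040 W/m².
Total ΔF = 1.6098 + 0.5862 + 0.0428 + 0.0040 = 2.2428 W/m².

ΔF = 2.24 W/m²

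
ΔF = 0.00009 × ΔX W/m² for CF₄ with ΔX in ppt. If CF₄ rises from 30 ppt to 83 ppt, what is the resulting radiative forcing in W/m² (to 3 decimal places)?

CF₄: ΔF = 0.00009 × (83 − 30) = 0.00009 × 53 = 0.0048 W/m².

ΔF = 0.005 W/m²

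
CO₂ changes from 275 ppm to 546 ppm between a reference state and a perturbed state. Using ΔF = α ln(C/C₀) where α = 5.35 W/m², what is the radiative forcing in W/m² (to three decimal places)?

CO₂: 5.35 × ln(546/275) = 5.35 × ln(1.98545) = 5.35 × 0.68585 = 3.6693 W/m².

ΔF = 3.669 W/m²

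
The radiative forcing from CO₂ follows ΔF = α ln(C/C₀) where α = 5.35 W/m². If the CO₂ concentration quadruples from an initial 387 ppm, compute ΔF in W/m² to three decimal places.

ΔF = 7.417 W/m²

ΔF = 5.35 × ln(4) = 5.35 × 1.38629 = 7.4167 W/m².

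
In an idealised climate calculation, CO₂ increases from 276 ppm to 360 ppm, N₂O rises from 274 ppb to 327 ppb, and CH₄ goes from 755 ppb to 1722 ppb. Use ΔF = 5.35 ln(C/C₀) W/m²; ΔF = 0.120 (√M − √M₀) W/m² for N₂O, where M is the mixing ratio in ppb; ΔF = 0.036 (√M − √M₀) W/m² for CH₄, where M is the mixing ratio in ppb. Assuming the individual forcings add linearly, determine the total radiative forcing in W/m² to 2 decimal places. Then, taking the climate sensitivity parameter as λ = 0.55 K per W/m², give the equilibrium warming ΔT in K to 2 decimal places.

ΔF = 2.11 W/m²; ΔT = 1.16 K

CO₂: 5.35 × ln(360/276) = 5.35 × ln(1.30435) = 5.35 × 0.26570 = 1.4215 W/m².
N₂O: 0.120 × (√327 − √274) = 0.120 × (18.0831 − 16.5529) = 0.120 × 1.5302 = 0.1836 W/m².
CH₄: 0.036 × (√1722 − √755) = 0.036 × (41.4970 − 27.4773) = 0.036 × 14.0197 = 0.5047 W/m².
Total ΔF = 1.4215 + 0.1836 + 0.5047 = 2.1098 W/m².
ΔT = λ ΔF = 0.55 × 2.11 = 1.1605 K.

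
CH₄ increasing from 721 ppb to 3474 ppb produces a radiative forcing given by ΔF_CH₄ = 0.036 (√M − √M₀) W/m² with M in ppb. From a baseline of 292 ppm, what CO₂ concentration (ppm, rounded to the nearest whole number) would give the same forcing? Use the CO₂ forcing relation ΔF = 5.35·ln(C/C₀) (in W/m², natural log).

C ≈ 362 ppm

CH₄ forcing: 0.036 × (√3474 − √721) = 0.036 × (58.9406 − 26.8514) = 0.036 × 32.0892 = 1.15521 W/m².
Set 5.35 ln(C/292) = 1.15521: ln(C/292) = 1.15521/5.35 = 0.21593, so C = 292 × e^0.21593 = 292 × 1.24102 = 362.38 ppm.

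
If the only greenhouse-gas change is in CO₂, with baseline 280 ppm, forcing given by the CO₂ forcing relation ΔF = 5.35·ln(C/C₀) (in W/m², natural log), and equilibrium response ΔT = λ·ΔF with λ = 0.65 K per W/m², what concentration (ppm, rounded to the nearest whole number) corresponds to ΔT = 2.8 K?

C ≈ 626 ppm

Required forcing: ΔF = ΔT/λ = 2.8/0.65 = 4.3077 W/m².
Then ln(C/280) = ΔF/5.35 = 4.3077/5.35 = 0.80518.
So C = 280 × e^0.80518 = 280 × 2.23710 = 626.39 ppm.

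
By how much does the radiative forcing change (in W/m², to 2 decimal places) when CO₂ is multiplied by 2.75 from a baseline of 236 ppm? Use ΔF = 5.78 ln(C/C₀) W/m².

ΔF = 5.85 W/m²

Because the forcing depends only on the ratio C/C₀, the initial concentration does not enter.
ΔF = 5.78 × ln(2.75) = 5.78 × 1.01160 = 5.8470 W/m².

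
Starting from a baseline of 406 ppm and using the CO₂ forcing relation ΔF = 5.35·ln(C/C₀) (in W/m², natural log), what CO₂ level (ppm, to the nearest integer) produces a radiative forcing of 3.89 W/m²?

Set 5.35 ln(C/406) = 3.89, so ln(C/406) = 3.89/5.35 = 0.72710.
Then C/406 = e^0.72710 = 2.06907, giving C = 406 × 2.06907 = 840.04 ppm.

C ≈ 840 ppm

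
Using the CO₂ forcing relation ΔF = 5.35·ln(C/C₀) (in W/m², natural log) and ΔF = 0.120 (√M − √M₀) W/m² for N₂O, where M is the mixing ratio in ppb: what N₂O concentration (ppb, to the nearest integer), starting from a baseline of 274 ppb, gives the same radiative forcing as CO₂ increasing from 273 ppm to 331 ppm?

CO₂ forcing: 5.35 × ln(331/273) = 5.35 × 0.192647 = 1.03066 W/m².
Set 0.120(√M − √274) = 1.03066: √M = 1.03066/0.120 + √274 = 8.5888 + 16.5529 = 25.1417.
M = (25.1417)² = 632.11 ppb.

M ≈ 632 ppb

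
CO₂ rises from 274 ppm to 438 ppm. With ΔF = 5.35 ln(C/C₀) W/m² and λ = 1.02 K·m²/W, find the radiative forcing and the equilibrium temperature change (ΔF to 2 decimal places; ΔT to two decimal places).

ΔF = 2.51 W/m²; ΔT = 2.56 K

CO₂: 5.35 × ln(438/274) = 5.35 × ln(1.59854) = 5.35 × 0.46909 = 2.5096 W/m².
ΔT = λ ΔF = 1.02 × 2.51 = 2.5602 K.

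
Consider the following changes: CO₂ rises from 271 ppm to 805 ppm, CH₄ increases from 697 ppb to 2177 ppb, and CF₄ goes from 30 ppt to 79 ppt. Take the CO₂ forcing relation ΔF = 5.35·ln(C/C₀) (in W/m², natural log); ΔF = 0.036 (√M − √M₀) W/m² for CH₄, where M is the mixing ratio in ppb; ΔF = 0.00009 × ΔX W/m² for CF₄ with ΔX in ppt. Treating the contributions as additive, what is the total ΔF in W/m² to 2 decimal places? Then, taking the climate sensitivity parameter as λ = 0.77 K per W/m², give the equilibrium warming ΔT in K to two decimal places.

CO₂: 5.35 × ln(805/271) = 5.35 × ln(2.97048) = 5.35 × 1.08872 = 5.8247 W/m².
CH₄: 0.036 × (√2177 − √697) = 0.036 × (46.6583 − 26.4008) = 0.036 × 20.2575 = 0.7293 W/m².
CF₄: ΔF = 0.00009 × (79 − 30) = 0.00009 × 49 = 0.0044 W/m².
Total ΔF = 5.8247 + 0.7293 + 0.0044 = 6.5584 W/m².
ΔT = λ ΔF = 0.77 × 6.56 = 5.0512 K.

ΔF = 6.56 W/m²; ΔT = 5.05 K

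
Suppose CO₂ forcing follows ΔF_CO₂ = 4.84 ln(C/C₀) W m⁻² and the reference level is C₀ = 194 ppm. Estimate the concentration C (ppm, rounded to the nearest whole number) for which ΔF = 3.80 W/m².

C ≈ 425 ppm

Set 4.84 ln(C/194) = 3.80, so ln(C/194) = 3.80/4.84 = 0.78512.
Then C/194 = e^0.78512 = 2.19267, giving C = 194 × 2.19267 = 425.38 ppm.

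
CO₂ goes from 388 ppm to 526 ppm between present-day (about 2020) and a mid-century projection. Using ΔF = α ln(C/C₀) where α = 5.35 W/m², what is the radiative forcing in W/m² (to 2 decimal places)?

ΔF = 1.63 W/m²

CO₂: 5.35 × ln(526/388) = 5.35 × ln(1.35567) = 5.35 × 0.30430 = 1.6280 W/m².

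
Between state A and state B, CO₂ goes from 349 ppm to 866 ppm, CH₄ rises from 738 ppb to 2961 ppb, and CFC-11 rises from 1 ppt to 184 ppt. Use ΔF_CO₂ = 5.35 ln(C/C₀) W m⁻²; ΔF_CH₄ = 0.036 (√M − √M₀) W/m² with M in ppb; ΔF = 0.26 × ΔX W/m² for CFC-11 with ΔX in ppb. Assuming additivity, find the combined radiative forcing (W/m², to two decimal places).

ΔF = 5.89 W/m²

CO₂: 5.35 × ln(866/349) = 5.35 × ln(2.48138) = 5.35 × 0.90881 = 4.8621 W/m².
CH₄: 0.036 × (√2961 − √738) = 0.036 × (54.4151 − 27.1662) = 0.036 × 27.2489 = 0.9810 W/m².
CFC-11: Δ = 184 − 1 = 183 ppt = 0.183 ppb; ΔF = 0.26 × 0.183 = 0.0476 W/m².
Total ΔF = 4.8621 + 0.9810 + 0.0476 = 5.8907 W/m².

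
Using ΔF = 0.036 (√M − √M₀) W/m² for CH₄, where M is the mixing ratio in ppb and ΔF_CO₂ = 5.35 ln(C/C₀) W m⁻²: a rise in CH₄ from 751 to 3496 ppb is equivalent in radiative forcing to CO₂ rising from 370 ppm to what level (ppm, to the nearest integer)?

CH₄ forcing: 0.036 × (√3496 − √751) = 0.036 × (59.1270 − 27.4044) = 0.036 × 31.7226 = 1.14201 W/m².
Set 5.35 ln(C/370) = 1.14201: ln(C/370) = 1.14201/5.35 = 0.21346, so C = 370 × e^0.21346 = 370 × 1.23795 = 458.04 ppm.

C ≈ 458 ppm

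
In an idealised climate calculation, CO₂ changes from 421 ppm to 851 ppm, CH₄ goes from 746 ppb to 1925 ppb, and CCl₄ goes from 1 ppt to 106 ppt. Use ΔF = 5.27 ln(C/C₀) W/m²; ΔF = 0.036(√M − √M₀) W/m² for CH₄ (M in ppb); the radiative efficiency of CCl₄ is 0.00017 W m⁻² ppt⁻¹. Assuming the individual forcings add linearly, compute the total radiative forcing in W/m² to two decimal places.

CO₂: 5.27 × ln(851/421) = 5.27 × ln(2.02138) = 5.27 × 0.70378 = 3.7089 W/m².
CH₄: 0.036 × (√1925 − √746) = 0.036 × (43.8748 − 27.3130) = 0.036 × 16.5618 = 0.5962 W/m².
CCl₄: ΔF = 0.00017 × (106 − 1) = 0.00017 × 105 = 0.0179 W/m².
Total ΔF = 3.7089 + 0.5962 + 0.0179 = 4.3230 W/m².

ΔF = 4.32 W/m²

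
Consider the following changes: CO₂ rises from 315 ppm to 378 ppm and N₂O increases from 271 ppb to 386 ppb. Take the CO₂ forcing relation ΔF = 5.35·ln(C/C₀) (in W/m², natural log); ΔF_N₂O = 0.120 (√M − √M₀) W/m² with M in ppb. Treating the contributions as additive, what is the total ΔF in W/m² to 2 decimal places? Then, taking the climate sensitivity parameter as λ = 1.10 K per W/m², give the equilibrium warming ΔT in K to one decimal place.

ΔF = 1.36 W/m²; ΔT = 1.5 K

CO₂: 5.35 × ln(378/315) = 5.35 × ln(1.20000) = 5.35 × 0.18232 = 0.9754 W/m².
N₂O: 0.120 × (√386 − √271) = 0.120 × (19.6469 − 16.4621) = 0.120 × 3.1848 = 0.3822 W/m².
Total ΔF = 0.9754 + 0.3822 = 1.3576 W/m².
ΔT = λ ΔF = 1.10 × 1.36 = 1.4960 K.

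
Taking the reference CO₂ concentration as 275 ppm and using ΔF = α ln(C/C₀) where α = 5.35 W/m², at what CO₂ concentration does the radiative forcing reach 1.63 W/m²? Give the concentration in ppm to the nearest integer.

C ≈ 373 ppm

Set 5.35 ln(C/275) = 1.63, so ln(C/275) = 1.63/5.35 = 0.30467.
Then C/275 = e^0.30467 = 1.35618, giving C = 275 × 1.35618 = 372.95 ppm.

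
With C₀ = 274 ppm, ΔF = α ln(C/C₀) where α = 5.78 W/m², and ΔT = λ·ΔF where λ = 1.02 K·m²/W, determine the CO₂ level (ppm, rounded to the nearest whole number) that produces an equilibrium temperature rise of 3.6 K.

C ≈ 505 ppm

Required forcing: ΔF = ΔT/λ = 3.6/1.02 = 3.5294 W/m².
Then ln(C/274) = ΔF/5.78 = 3.5294/5.78 = 0.61062.
So C = 274 × e^0.61062 = 274 × 1.84157 = 504.59 ppm.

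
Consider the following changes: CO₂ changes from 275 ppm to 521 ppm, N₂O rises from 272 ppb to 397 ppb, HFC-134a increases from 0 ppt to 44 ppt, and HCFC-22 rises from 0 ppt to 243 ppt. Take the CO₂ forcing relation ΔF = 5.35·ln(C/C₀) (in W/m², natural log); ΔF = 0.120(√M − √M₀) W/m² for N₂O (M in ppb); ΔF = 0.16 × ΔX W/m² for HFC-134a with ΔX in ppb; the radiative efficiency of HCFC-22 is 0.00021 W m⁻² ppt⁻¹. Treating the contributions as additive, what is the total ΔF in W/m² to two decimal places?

CO₂: 5.35 × ln(521/275) = 5.35 × ln(1.89455) = 5.35 × 0.63898 = 3.4185 W/m².
N₂O: 0.120 × (√397 − √272) = 0.120 × (19.9249 − 16.4924) = 0.120 × 3.4325 = 0.4119 W/m².
HFC-134a: Δ = 44 − 0 = 44 ppt = 0.044 ppb; ΔF = 0.16 × 0.044 = 0.0070 W/m².
HCFC-22: ΔF = 0.00021 × (243 − 0) = 0.00021 × 243 = 0.0510 W/m².
Total ΔF = 3.4185 + 0.4119 + 0.0070 + 0.0510 = 3.8884 W/m².

ΔF = 3.89 W/m²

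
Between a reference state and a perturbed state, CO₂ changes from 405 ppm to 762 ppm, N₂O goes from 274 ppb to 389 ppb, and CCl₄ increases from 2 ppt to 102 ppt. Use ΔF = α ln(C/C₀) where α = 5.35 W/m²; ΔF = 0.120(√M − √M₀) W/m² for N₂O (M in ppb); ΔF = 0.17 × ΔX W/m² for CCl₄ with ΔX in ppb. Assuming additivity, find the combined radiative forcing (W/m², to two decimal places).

CO₂: 5.35 × ln(762/405) = 5.35 × ln(1.88148) = 5.35 × 0.63206 = 3.3815 W/m².
N₂O: 0.120 × (√389 − √274) = 0.120 × (19.7231 − 16.5529) = 0.120 × 3.1702 = 0.3804 W/m².
CCl₄: Δ = 102 − 2 = 100 ppt = 0.100 ppb; ΔF = 0.17 × 0.100 = 0.0170 W/m².
Total ΔF = 3.3815 + 0.3804 + 0.0170 = 3.7789 W/m².

ΔF = 3.78 W/m²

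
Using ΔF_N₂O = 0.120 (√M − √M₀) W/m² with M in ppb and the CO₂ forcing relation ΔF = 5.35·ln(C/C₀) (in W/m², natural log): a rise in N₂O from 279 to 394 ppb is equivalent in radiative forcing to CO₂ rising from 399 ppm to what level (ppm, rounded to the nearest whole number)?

N₂O forcing: 0.120 × (√394 − √279) = 0.120 × (19.8494 − 16.7033) = 0.120 × 3.1461 = 0.37753 W/m².
Set 5.35 ln(C/399) = 0.37753: ln(C/399) = 0.37753/5.35 = 0.07057, so C = 399 × e^0.07057 = 399 × 1.07312 = 428.17 ppm.

C ≈ 428 ppm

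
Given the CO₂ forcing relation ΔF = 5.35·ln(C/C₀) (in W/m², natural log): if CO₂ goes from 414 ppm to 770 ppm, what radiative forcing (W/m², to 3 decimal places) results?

CO₂: 5.35 × ln(770/414) = 5.35 × ln(1.85990) = 5.35 × 0.62052 = 3.3198 W/m².

ΔF = 3.320 W/m²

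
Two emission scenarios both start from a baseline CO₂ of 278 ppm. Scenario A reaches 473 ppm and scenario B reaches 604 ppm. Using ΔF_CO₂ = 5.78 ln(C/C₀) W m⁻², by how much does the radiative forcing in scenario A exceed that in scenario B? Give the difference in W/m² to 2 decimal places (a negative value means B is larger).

ΔF_A − ΔF_B = -1.41 W/m²

ΔF_A = 5.78 ln(473/278) = 5.78 × 0.53147 = 3.0719 W/m².
ΔF_B = 5.78 ln(604/278) = 5.78 × 0.77595 = 4.4850 W/m².
Difference: 3.0719 − 4.4850 = -1.4131 W/m².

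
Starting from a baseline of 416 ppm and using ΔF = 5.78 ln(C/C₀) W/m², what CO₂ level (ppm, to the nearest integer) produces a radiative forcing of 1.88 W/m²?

Set 5.78 ln(C/416) = 1.88, so ln(C/416) = 1.88/5.78 = 0.32526.
Then C/416 = e^0.32526 = 1.38439, giving C = 416 × 1.38439 = 575.91 ppm.

C ≈ 576 ppm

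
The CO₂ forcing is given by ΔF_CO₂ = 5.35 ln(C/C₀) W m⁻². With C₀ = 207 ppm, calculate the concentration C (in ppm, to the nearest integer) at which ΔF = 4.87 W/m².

Set 5.35 ln(C/207) = 4.87, so ln(C/207) = 4.87/5.35 = 0.91028.
Then C/207 = e^0.91028 = 2.48502, giving C = 207 × 2.48502 = 514.40 ppm.

C ≈ 514 ppm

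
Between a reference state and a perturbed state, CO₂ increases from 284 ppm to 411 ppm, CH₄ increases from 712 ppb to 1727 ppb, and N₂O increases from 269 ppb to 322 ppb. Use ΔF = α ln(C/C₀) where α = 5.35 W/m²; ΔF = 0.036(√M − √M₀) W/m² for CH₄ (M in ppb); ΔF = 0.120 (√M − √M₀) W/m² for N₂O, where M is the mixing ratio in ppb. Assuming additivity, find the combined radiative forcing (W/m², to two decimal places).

ΔF = 2.70 W/m²

CO₂: 5.35 × ln(411/284) = 5.35 × ln(1.44718) = 5.35 × 0.36962 = 1.9775 W/m².
CH₄: 0.036 × (√1727 − √712) = 0.036 × (41.5572 − 26.6833) = 0.036 × 14.8739 = 0.5355 W/m².
N₂O: 0.120 × (√322 − √269) = 0.120 × (17.9444 − 16.4012) = 0.120 × 1.5432 = 0.1852 W/m².
Total ΔF = 1.9775 + 0.5355 + 0.1852 = 2.6982 W/m².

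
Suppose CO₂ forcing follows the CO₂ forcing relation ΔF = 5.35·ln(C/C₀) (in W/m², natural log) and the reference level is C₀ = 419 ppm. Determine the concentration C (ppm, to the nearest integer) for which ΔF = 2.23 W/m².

Set 5.35 ln(C/419) = 2.23, so ln(C/419) = 2.23/5.35 = 0.41682.
Then C/419 = e^0.41682 = 1.51713, giving C = 419 × 1.51713 = 635.68 ppm.

C ≈ 636 ppm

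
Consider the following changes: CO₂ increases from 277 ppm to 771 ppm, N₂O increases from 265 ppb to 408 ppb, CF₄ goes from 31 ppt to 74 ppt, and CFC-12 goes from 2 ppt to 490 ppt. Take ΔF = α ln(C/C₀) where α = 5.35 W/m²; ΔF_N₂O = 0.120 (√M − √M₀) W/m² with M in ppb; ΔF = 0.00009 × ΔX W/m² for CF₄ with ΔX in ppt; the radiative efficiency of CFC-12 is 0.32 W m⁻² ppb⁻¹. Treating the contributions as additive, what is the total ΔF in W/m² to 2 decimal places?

CO₂: 5.35 × ln(771/277) = 5.35 × ln(2.78339) = 5.35 × 1.02367 = 5.4766 W/m².
N₂O: 0.120 × (√408 − √265) = 0.120 × (20.1990 − 16.2788) = 0.120 × 3.9202 = 0.4704 W/m².
CF₄: ΔF = 0.00009 × (74 − 31) = 0.00009 × 43 = 0.0039 W/m².
CFC-12: Δ = 490 − 2 = 488 ppt = 0.488 ppb; ΔF = 0.32 × 0.488 = 0.1562 W/m².
Total ΔF = 5.4766 + 0.4704 + 0.0039 + 0.1562 = 6.1071 W/m².

ΔF = 6.11 W/m²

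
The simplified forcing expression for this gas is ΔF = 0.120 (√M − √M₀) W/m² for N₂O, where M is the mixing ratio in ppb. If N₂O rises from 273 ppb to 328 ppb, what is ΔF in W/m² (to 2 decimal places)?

N₂O: 0.120 × (√328 − √273) = 0.120 × (18.1108 − 16.5227) = 0.120 × 1.5881 = 0.1906 W/m².

ΔF = 0.19 W/m²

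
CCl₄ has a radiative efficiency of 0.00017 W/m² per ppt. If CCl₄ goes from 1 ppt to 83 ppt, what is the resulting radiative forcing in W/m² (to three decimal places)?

CCl₄: ΔF = 0.00017 × (83 − 1) = 0.00017 × 82 = 0.0139 W/m².

ΔF = 0.014 W/m²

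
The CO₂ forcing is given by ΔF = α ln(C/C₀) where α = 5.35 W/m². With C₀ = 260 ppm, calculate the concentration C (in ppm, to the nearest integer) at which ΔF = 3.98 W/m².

C ≈ 547 ppm

Set 5.35 ln(C/260) = 3.98, so ln(C/260) = 3.98/5.35 = 0.74393.
Then C/260 = e^0.74393 = 2.10419, giving C = 260 × 2.10419 = 547.09 ppm.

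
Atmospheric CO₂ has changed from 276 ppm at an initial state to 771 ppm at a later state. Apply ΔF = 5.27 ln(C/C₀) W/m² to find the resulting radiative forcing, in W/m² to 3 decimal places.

ΔF = 5.414 W/m²

CO₂: 5.27 × ln(771/276) = 5.27 × ln(2.79348) = 5.27 × 1.02729 = 5.4138 W/m².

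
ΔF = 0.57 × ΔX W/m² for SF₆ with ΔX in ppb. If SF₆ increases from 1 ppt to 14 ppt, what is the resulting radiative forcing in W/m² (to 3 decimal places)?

SF₆: Δ = 14 − 1 = 13 ppt = 0.013 ppb; ΔF = 0.57 × 0.013 = 0.0074 W/m².

ΔF = 0.007 W/m²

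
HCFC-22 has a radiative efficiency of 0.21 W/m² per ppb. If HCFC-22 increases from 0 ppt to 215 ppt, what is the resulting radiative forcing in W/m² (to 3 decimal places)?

HCFC-22: Δ = 215 − 0 = 215 ppt = 0.215 ppb; ΔF = 0.21 × 0.215 = 0.0452 W/m².

ΔF = 0.045 W/m²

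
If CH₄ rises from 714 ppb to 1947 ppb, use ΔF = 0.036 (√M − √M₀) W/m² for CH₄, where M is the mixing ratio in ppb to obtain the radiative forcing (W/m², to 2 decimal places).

CH₄: 0.036 × (√1947 − √714) = 0.036 × (44.1248 − 26.7208) = 0.036 × 17.4040 = 0.6265 W/m².

ΔF = 0.63 W/m²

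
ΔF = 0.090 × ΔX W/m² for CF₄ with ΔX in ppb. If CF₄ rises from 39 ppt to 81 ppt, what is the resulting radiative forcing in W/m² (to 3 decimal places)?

CF₄: Δ = 81 − 39 = 42 ppt = 0.042 ppb; ΔF = 0.090 × 0.042 = 0.0038 W/m².

ΔF = 0.004 W/m²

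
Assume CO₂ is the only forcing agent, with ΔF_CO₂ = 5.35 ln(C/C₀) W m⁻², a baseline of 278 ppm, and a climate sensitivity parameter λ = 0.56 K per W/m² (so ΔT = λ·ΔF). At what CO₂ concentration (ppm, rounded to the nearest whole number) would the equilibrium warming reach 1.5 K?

Required forcing: ΔF = ΔT/λ = 1.5/0.56 = 2.6786 W/m².
Then ln(C/278) = ΔF/5.35 = 2.6786/5.35 = 0.50067.
So C = 278 × e^0.50067 = 278 × 1.64983 = 458.65 ppm.

C ≈ 459 ppm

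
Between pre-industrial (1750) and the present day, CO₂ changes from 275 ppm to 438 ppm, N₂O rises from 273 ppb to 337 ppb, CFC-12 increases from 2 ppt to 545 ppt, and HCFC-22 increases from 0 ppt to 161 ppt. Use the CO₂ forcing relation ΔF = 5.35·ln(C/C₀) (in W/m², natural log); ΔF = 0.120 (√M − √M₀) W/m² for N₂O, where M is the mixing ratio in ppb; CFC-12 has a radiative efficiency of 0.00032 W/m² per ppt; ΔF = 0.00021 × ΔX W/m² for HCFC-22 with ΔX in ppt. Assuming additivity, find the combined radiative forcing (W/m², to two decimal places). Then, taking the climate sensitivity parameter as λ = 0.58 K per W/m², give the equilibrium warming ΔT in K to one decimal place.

CO₂: 5.35 × ln(438/275) = 5.35 × ln(1.59273) = 5.35 × 0.46545 = 2.4902 W/m².
N₂O: 0.120 × (√337 − √273) = 0.120 × (18.3576 − 16.5227) = 0.120 × 1.8349 = 0.2202 W/m².
CFC-12: ΔF = 0.00032 × (545 − 2) = 0.00032 × 543 = 0.1738 W/m².
HCFC-22: ΔF = 0.00021 × (161 − 0) = 0.00021 × 161 = 0.0338 W/m².
Total ΔF = 2.4902 + 0.2202 + 0.1738 + 0.0338 = 2.9180 W/m².
ΔT = λ ΔF = 0.58 × 2.92 = 1.6936 K.

ΔF = 2.92 W/m²; ΔT = 1.7 K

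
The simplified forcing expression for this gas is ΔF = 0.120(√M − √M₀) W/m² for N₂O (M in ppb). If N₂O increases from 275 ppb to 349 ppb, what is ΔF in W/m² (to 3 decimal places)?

ΔF = 0.252 W/m²

N₂O: 0.120 × (√349 − √275) = 0.120 × (18.6815 − 16.5831) = 0.120 × 2.0984 = 0.2518 W/m².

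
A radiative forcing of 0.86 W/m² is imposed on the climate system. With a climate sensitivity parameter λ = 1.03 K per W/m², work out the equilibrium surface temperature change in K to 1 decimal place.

ΔT = λ ΔF = 1.03 × 0.86 = 0.8858 K.

ΔT = 0.9 K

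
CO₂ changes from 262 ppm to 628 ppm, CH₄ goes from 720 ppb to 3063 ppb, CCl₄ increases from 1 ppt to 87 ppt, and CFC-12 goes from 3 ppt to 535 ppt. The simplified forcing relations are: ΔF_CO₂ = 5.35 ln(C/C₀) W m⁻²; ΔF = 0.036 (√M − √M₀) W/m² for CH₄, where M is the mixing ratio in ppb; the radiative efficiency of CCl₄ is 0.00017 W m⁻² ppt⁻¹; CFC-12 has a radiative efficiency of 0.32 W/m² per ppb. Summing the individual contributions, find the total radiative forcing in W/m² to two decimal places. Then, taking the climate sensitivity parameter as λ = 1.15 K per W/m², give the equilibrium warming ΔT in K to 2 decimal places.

CO₂: 5.35 × ln(628/262) = 5.35 × ln(2.39695) = 5.35 × 0.87420 = 4.6770 W/m².
CH₄: 0.036 × (√3063 − √720) = 0.036 × (55.3444 − 26.8328) = 0.036 × 28.5116 = 1.0264 W/m².
CCl₄: ΔF = 0.00017 × (87 − 1) = 0.00017 × 86 = 0.0146 W/m².
CFC-12: Δ = 535 − 3 = 532 ppt = 0.532 ppb; ΔF = 0.32 × 0.532 = 0.1702 W/m².
Total ΔF = 4.6770 + 1.0264 + 0.0146 + 0.1702 = 5.8882 W/m².
ΔT = λ ΔF = 1.15 × 5.89 = 6.7735 K.

ΔF = 5.89 W/m²; ΔT = 6.77 K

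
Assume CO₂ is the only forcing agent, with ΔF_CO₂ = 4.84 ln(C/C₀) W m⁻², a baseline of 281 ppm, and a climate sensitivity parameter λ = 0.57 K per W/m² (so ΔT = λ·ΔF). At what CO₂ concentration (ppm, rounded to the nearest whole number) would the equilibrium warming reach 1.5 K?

Required forcing: ΔF = ΔT/λ = 1.5/0.57 = 2.6316 W/m².
Then ln(C/281) = ΔF/4.84 = 2.6316/4.84 = 0.54372.
So C = 281 × e^0.54372 = 281 × 1.72240 = 483.99 ppm.

C ≈ 484 ppm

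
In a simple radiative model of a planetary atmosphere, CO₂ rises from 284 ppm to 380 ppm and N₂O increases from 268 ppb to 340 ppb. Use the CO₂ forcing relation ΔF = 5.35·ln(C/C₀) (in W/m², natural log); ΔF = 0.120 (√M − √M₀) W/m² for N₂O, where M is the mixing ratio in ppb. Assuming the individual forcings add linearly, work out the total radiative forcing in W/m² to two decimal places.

CO₂: 5.35 × ln(380/284) = 5.35 × ln(1.33803) = 5.35 × 0.29120 = 1.5579 W/m².
N₂O: 0.120 × (√340 − √268) = 0.120 × (18.4391 − 16.3707) = 0.120 × 2.0684 = 0.2482 W/m².
Total ΔF = 1.5579 + 0.2482 = 1.8061 W/m².

ΔF = 1.81 W/m²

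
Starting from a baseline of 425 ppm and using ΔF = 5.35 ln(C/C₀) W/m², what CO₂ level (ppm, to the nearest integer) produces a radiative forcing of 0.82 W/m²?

C ≈ 495 ppm

Set 5.35 ln(C/425) = 0.82, so ln(C/425) = 0.82/5.35 = 0.15327.
Then C/425 = e^0.15327 = 1.16564, giving C = 425 × 1.16564 = 495.40 ppm.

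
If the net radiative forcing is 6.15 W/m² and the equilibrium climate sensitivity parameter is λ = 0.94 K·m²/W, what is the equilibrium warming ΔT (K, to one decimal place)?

ΔT = 5.8 K

ΔT = λ ΔF = 0.94 × 6.15 = 5.7810 K.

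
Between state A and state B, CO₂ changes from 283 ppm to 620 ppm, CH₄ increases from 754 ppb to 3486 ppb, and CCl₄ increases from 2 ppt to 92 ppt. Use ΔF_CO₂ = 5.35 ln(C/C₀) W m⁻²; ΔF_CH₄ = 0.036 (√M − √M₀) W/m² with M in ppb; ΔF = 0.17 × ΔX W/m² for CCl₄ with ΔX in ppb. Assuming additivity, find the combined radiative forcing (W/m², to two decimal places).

ΔF = 5.35 W/m²

CO₂: 5.35 × ln(620/283) = 5.35 × ln(2.19081) = 5.35 × 0.78427 = 4.1958 W/m².
CH₄: 0.036 × (√3486 − √754) = 0.036 × (59.0424 − 27.4591) = 0.036 × 31.5833 = 1.1370 W/m².
CCl₄: Δ = 92 − 2 = 90 ppt = 0.090 ppb; ΔF = 0.17 × 0.090 = 0.0153 W/m².
Total ΔF = 4.1958 + 1.1370 + 0.0153 = 5.3481 W/m².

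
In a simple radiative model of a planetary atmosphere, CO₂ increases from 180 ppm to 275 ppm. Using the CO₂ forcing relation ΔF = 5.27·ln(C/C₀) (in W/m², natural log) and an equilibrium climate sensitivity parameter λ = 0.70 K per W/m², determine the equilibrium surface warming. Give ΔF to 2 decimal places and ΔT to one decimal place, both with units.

ΔF = 2.23 W/m²; ΔT = 1.6 K

CO₂: 5.27 × ln(275/180) = 5.27 × ln(1.52778) = 5.27 × 0.42382 = 2.2335 W/m².
ΔT = λ ΔF = 0.70 × 2.23 = 1.5610 K.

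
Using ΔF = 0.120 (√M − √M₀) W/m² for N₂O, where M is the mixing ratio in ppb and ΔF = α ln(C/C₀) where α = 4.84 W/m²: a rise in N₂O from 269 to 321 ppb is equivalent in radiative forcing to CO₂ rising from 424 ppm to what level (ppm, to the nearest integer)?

N₂O forcing: 0.120 × (√321 − √269) = 0.120 × (17.9165 − 16.4012) = 0.120 × 1.5153 = 0.18184 W/m².
Set 4.84 ln(C/424) = 0.18184: ln(C/424) = 0.18184/4.84 = 0.03757, so C = 424 × e^0.03757 = 424 × 1.03828 = 440.23 ppm.

C ≈ 440 ppm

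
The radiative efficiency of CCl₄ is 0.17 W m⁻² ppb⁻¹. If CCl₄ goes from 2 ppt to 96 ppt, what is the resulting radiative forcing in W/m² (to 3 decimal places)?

ΔF = 0.016 W/m²

CCl₄: Δ = 96 − 2 = 94 ppt = 0.094 ppb; ΔF = 0.17 × 0.094 = 0.0160 W/m².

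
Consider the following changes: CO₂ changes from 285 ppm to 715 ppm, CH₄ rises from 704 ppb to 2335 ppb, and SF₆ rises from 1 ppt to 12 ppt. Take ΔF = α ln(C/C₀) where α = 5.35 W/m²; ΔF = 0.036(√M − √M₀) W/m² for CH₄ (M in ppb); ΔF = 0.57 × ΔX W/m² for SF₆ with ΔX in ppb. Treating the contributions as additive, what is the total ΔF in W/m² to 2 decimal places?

ΔF = 5.71 W/m²

CO₂: 5.35 × ln(715/285) = 5.35 × ln(2.50877) = 5.35 × 0.91979 = 4.9209 W/m².
CH₄: 0.036 × (√2335 − √704) = 0.036 × (48.3218 − 26.5330) = 0.036 × 21.7888 = 0.7844 W/m².
SF₆: Δ = 12 − 1 = 11 ppt = 0.011 ppb; ΔF = 0.57 × 0.011 = 0.0063 W/m².
Total ΔF = 4.9209 + 0.7844 + 0.0063 = 5.7116 W/m².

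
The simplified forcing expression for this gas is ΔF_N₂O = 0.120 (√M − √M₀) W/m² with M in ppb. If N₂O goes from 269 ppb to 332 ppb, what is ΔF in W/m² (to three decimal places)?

N₂O: 0.120 × (√332 − √269) = 0.120 × (18.2209 − 16.4012) = 0.120 × 1.8197 = 0.2184 W/m².

ΔF = 0.218 W/m²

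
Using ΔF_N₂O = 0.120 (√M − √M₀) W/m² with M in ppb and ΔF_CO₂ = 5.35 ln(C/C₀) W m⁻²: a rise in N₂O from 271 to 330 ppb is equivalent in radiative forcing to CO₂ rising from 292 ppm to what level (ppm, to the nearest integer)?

C ≈ 303 ppm

N₂O forcing: 0.120 × (√330 − √271) = 0.120 × (18.1659 − 16.4621) = 0.120 × 1.7038 = 0.20446 W/m².
Set 5.35 ln(C/292) = 0.20446: ln(C/292) = 0.20446/5.35 = 0.03822, so C = 292 × e^0.03822 = 292 × 1.03896 = 303.38 ppm.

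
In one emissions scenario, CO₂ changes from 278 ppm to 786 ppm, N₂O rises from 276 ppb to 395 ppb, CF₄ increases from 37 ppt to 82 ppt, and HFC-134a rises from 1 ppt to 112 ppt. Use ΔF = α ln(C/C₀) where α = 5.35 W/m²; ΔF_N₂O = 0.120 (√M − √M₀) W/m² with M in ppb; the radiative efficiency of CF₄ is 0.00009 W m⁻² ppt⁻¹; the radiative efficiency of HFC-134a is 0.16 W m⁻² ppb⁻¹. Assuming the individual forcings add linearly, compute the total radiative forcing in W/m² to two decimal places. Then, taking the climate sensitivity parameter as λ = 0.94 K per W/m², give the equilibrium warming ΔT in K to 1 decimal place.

CO₂: 5.35 × ln(786/278) = 5.35 × ln(2.82734) = 5.35 × 1.03934 = 5.5605 W/m².
N₂O: 0.120 × (√395 − √276) = 0.120 × (19.8746 − 16.6132) = 0.120 × 3.2614 = 0.3914 W/m².
CF₄: ΔF = 0.00009 × (82 − 37) = 0.00009 × 45 = 0.0041 W/m².
HFC-134a: Δ = 112 − 1 = 111 ppt = 0.111 ppb; ΔF = 0.16 × 0.111 = 0.0178 W/m².
Total ΔF = 5.5605 + 0.3914 + 0.0041 + 0.0178 = 5.9738 W/m².
ΔT = λ ΔF = 0.94 × 5.97 = 5.6118 K.

ΔF = 5.97 W/m²; ΔT = 5.6 K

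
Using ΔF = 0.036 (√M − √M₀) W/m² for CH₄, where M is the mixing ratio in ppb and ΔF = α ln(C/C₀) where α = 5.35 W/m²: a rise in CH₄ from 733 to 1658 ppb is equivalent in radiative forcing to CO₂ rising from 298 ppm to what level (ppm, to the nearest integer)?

C ≈ 327 ppm

CH₄ forcing: 0.036 × (√1658 − √733) = 0.036 × (40.7185 − 27.0740) = 0.036 × 13.6445 = 0.49120 W/m².
Set 5.35 ln(C/298) = 0.49120: ln(C/298) = 0.49120/5.35 = 0.09181, so C = 298 × e^0.09181 = 298 × 1.09616 = 326.66 ppm.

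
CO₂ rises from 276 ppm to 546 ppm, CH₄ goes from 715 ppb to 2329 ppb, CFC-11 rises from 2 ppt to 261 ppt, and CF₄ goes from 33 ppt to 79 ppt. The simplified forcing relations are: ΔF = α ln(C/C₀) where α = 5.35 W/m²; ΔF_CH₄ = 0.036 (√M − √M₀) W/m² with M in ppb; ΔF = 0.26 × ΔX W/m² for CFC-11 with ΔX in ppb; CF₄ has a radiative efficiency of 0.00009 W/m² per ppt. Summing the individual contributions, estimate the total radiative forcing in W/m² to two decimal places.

ΔF = 4.50 W/m²

CO₂: 5.35 × ln(546/276) = 5.35 × ln(1.97826) = 5.35 × 0.68222 = 3.6499 W/m².
CH₄: 0.036 × (√2329 − √715) = 0.036 × (48.2597 − 26.7395) = 0.036 × 21.5202 = 0.7747 W/m².
CFC-11: Δ = 261 − 2 = 259 ppt = 0.259 ppb; ΔF = 0.26 × 0.259 = 0.0673 W/m².
CF₄: ΔF = 0.00009 × (79 − 33) = 0.00009 × 46 = 0.0041 W/m².
Total ΔF = 3.6499 + 0.7747 + 0.0673 + 0.0041 = 4.4960 W/m².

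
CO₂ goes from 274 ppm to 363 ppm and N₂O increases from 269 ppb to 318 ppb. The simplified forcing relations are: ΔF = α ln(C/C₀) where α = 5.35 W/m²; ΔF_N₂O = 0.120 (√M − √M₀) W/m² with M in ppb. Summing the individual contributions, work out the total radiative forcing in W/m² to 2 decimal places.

CO₂: 5.35 × ln(363/274) = 5.35 × ln(1.32482) = 5.35 × 0.28128 = 1.5048 W/m².
N₂O: 0.120 × (√318 − √269) = 0.120 × (17.8326 − 16.4012) = 0.120 × 1.4314 = 0.1718 W/m².
Total ΔF = 1.5048 + 0.1718 = 1.6766 W/m².

ΔF = 1.68 W/m²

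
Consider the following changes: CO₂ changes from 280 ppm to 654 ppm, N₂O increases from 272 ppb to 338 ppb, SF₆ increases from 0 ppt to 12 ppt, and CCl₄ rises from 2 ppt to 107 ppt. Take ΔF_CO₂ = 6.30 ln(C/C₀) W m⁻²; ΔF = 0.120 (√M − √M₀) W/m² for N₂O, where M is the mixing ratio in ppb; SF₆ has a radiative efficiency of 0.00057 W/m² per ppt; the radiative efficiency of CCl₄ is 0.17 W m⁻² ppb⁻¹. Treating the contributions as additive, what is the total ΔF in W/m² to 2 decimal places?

ΔF = 5.60 W/m²

CO₂: 6.30 × ln(654/280) = 6.30 × ln(2.33571) = 6.30 × 0.84832 = 5.3444 W/m².
N₂O: 0.120 × (√338 − √272) = 0.120 × (18.3848 − 16.4924) = 0.120 × 1.8924 = 0.2271 W/m².
SF₆: ΔF = 0.00057 × (12 − 0) = 0.00057 × 12 = 0.0068 W/m².
CCl₄: Δ = 107 − 2 = 105 ppt = 0.105 ppb; ΔF = 0.17 × 0.105 = 0.0179 W/m².
Total ΔF = 5.3444 + 0.2271 + 0.0068 + 0.0179 = 5.5962 W/m².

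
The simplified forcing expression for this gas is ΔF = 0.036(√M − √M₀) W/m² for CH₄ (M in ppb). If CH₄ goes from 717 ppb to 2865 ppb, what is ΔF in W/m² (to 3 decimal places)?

ΔF = 0.963 W/m²

CH₄: 0.036 × (√2865 − √717) = 0.036 × (53.5257 − 26.7769) = 0.036 × 26.7488 = 0.9630 W/m².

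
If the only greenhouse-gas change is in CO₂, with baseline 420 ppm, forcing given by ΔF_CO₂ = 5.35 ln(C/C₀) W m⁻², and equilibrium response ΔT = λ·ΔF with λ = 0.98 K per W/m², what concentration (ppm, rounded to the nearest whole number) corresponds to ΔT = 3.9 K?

Required forcing: ΔF = ΔT/λ = 3.9/0.98 = 3.9796 W/m².
Then ln(C/420) = ΔF/5.35 = 3.9796/5.35 = 0.74385.
So C = 420 × e^0.74385 = 420 × 2.10402 = 883.69 ppm.

C ≈ 884 ppm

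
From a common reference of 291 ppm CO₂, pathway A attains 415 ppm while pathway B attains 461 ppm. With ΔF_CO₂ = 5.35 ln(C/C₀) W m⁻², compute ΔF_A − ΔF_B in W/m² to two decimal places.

ΔF_A − ΔF_B = -0.56 W/m²

ΔF_A = 5.35 ln(415/291) = 5.35 × 0.35496 = 1.8990 W/m².
ΔF_B = 5.35 ln(461/291) = 5.35 × 0.46007 = 2.4614 W/m².
Difference: 1.8990 − 2.4614 = -0.5624 W/m².
(Equivalently, ΔF_A − ΔF_B = 5.35 ln(415/461) = 5.35 × -0.10512 = -0.5624 W/m².)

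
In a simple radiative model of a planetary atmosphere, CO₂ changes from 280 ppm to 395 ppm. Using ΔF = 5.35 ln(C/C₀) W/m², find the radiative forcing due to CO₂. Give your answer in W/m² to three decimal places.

ΔF = 1.841 W/m²

CO₂: 5.35 × ln(395/280) = 5.35 × ln(1.41071) = 5.35 × 0.34409 = 1.8409 W/m².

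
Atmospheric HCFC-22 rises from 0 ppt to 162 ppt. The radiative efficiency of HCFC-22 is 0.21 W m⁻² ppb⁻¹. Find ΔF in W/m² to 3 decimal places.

ΔF = 0.034 W/m²

HCFC-22: Δ = 162 − 0 = 162 ppt = 0.162 ppb; ΔF = 0.21 × 0.162 = 0.0340 W/m².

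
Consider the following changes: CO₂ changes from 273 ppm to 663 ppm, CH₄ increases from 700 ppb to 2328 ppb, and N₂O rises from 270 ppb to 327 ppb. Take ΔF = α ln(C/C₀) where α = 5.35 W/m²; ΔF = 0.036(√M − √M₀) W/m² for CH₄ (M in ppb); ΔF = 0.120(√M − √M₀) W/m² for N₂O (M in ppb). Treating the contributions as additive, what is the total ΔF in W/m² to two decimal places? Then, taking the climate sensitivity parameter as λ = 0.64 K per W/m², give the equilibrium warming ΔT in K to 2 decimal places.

ΔF = 5.73 W/m²; ΔT = 3.67 K

CO₂: 5.35 × ln(663/273) = 5.35 × ln(2.42857) = 5.35 × 0.88730 = 4.7471 W/m².
CH₄: 0.036 × (√2328 − √700) = 0.036 × (48.2494 − 26.4575) = 0.036 × 21.7919 = 0.7845 W/m².
N₂O: 0.120 × (√327 − √270) = 0.120 × (18.0831 − 16.4317) = 0.120 × 1.6514 = 0.1982 W/m².
Total ΔF = 4.7471 + 0.7845 + 0.1982 = 5.7298 W/m².
ΔT = λ ΔF = 0.64 × 5.73 = 3.6672 K.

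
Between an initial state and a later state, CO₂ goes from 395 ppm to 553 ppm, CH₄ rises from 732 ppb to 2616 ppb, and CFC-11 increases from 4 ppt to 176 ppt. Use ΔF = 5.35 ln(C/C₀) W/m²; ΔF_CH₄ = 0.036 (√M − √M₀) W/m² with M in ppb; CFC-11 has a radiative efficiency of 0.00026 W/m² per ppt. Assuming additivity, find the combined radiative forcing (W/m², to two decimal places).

CO₂: 5.35 × ln(553/395) = 5.35 × ln(1.40000) = 5.35 × 0.33647 = 1.8001 W/m².
CH₄: 0.036 × (√2616 − √732) = 0.036 × (51.1468 − 27.0555) = 0.036 × 24.0913 = 0.8673 W/m².
CFC-11: ΔF = 0.00026 × (176 − 4) = 0.00026 × 172 = 0.0447 W/m².
Total ΔF = 1.8001 + 0.8673 + 0.0447 = 2.7121 W/m².

ΔF = 2.71 W/m²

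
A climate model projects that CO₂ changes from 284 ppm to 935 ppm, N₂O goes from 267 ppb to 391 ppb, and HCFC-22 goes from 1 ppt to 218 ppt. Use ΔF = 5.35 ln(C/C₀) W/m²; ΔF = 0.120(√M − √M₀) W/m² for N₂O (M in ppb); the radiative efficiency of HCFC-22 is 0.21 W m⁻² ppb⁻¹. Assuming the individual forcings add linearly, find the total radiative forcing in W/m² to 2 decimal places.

ΔF = 6.83 W/m²

CO₂: 5.35 × ln(935/284) = 5.35 × ln(3.29225) = 5.35 × 1.19157 = 6.3749 W/m².
N₂O: 0.120 × (√391 − √267) = 0.120 × (19.7737 − 16.3401) = 0.120 × 3.4336 = 0.4120 W/m².
HCFC-22: Δ = 218 − 1 = 217 ppt = 0.217 ppb; ΔF = 0.21 × 0.217 = 0.0456 W/m².
Total ΔF = 6.3749 + 0.4120 + 0.0456 = 6.8325 W/m².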